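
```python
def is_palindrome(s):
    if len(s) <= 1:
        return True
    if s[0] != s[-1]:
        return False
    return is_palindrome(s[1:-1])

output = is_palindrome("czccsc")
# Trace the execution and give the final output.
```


is_palindrome("czccsc")
"czccsc": s[0]='c' == s[-1]='c' -> is_palindrome("zccs")
"zccs": s[0]='z' != s[-1]='s' -> False
= False


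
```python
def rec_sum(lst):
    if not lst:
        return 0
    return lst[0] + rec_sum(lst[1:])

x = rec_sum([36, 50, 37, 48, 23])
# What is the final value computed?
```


rec_sum([36, 50, 37, 48, 23])
= 36 + rec_sum([50, 37, 48, 23])
= 36 + 50 + rec_sum([37, 48, 23])
= 36 + 50 + 37 + rec_sum([48, 23])
= 36 + 50 + 37 + 48 + rec_sum([23])
= 36 + 50 + 37 + 48 + 23 + rec_sum([])
= 36 + 50 + 37 + 48 + 23 + 0
= 194


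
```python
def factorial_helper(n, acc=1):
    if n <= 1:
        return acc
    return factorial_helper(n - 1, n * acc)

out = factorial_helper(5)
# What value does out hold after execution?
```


factorial_helper(5, 1)
= factorial_helper(4, 5 * 1) = factorial_helper(4, 5)
= factorial_helper(3, 4 * 5) = factorial_helper(3, 20)
= factorial_helper(2, 3 * 20) = factorial_helper(2, 60)
= factorial_helper(1, 2 * 60) = factorial_helper(1, 120)
n <= 1, return acc = 120


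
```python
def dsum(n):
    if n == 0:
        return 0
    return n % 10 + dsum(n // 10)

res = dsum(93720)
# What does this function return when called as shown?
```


dsum(93720)
= 0 + dsum(9372)
= 0 + 2 + dsum(937)
= 0 + 2 + 7 + dsum(93)
= 0 + 2 + 7 + 3 + dsum(9)
= 0 + 2 + 7 + 3 + 9 + dsum(0)
= 0 + 2 + 7 + 3 + 9 + 0
= 21


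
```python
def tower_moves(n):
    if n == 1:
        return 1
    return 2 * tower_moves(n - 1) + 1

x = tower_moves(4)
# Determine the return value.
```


tower_moves(4)
= 2 * tower_moves(3) + 1
= 2 * (2 * tower_moves(2) + 1) + 1
= 2 * (2 * (2 * tower_moves(1) + 1) + 1) + 1
Now compute bottom-up:
tower_moves(1) = 1
tower_moves(2) = 2 * 1 + 1 = 3
tower_moves(3) = 2 * 3 + 1 = 7
tower_moves(4) = 2 * 7 + 1 = 15
= 15


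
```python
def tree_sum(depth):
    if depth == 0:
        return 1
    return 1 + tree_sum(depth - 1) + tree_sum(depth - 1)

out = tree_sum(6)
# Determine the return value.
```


tree_sum(6)
= 1 + tree_sum(5) + tree_sum(5)
= 1 + 2 * tree_sum(5)
tree_sum(k) = 2^(k+1) - 1
tree_sum(0) = 1
tree_sum(1) = 3
tree_sum(2) = 7
tree_sum(3) = 15
tree_sum(4) = 31
tree_sum(6) = 2^7 - 1 = 127


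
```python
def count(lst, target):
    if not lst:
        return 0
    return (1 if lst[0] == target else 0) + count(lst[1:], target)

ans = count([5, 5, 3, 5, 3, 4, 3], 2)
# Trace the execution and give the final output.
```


count([5, 5, 3, 5, 3, 4, 3], 2)
lst[0]=5 != 2: 0 + count([5, 3, 5, 3, 4, 3], 2)
lst[0]=5 != 2: 0 + count([3, 5, 3, 4, 3], 2)
lst[0]=3 != 2: 0 + count([5, 3, 4, 3], 2)
lst[0]=5 != 2: 0 + count([3, 4, 3], 2)
lst[0]=3 != 2: 0 + count([4, 3], 2)
lst[0]=4 != 2: 0 + count([3], 2)
lst[0]=3 != 2: 0 + count([], 2)
= 0


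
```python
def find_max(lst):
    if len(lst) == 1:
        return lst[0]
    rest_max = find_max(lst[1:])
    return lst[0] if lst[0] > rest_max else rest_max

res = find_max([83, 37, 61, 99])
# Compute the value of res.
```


find_max([83, 37, 61, 99])
= compare 83 with find_max([37, 61, 99])
= compare 37 with find_max([61, 99])
= compare 61 with find_max([99])
Base: find_max([99]) = 99
compare 61 with 99: max = 99
compare 37 with 99: max = 99
compare 83 with 99: max = 99
= 99


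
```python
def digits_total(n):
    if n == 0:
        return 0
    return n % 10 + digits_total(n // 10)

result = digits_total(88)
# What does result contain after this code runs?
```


digits_total(88)
= 8 + digits_total(8)
= 8 + 8 + digits_total(0)
= 8 + 8 + 0
= 16


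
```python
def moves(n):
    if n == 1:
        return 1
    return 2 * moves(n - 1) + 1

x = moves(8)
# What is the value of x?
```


moves(8)
= 2 * moves(7) + 1
= 2 * (2 * moves(6) + 1) + 1
= 2 * (2 * (2 * moves(5) + 1) + 1) + 1
= 2 * (2 * (2 * (2 * moves(4) + 1) + 1) + 1) + 1
= 2 * (2 * (2 * (2 * (2 * moves(3) + 1) + 1) + 1) + 1) + 1
= 2 * (2 * (2 * (2 * (2 * (2 * moves(2) + 1) + 1) + 1) + 1) + 1) + 1
= 2 * (2 * (2 * (2 * (2 * (2 * (2 * moves(1) + 1) + 1) + 1) + 1) + 1) + 1) + 1
Now compute bottom-up:
moves(1) = 1
moves(2) = 2 * 1 + 1 = 3
moves(3) = 2 * 3 + 1 = 7
moves(4) = 2 * 7 + 1 = 15
moves(5) = 2 * 15 + 1 = 31
moves(6) = 2 * 31 + 1 = 63
moves(7) = 2 * 63 + 1 = 127
moves(8) = 2 * 127 + 1 = 255
= 255


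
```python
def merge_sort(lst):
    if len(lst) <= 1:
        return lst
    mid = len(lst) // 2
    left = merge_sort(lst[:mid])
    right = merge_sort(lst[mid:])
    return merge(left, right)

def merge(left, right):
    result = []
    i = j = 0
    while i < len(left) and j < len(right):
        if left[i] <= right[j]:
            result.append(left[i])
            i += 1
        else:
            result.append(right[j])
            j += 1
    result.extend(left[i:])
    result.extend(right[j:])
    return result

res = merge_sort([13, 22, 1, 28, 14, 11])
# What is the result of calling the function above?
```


merge_sort([13, 22, 1, 28, 14, 11])
Split into [13, 22, 1] and [28, 14, 11]
Left sorted: [1, 13, 22]
Right sorted: [11, 14, 28]
Merge [1, 13, 22] and [11, 14, 28]
= [1, 11, 13, 14, 22, 28]


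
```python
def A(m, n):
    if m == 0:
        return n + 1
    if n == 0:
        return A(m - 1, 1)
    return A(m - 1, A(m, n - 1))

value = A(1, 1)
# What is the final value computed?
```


A(1, 1)
= A(0, A(1, 0))
First compute A(1, 0) = 2
= A(0, 2)
= 3


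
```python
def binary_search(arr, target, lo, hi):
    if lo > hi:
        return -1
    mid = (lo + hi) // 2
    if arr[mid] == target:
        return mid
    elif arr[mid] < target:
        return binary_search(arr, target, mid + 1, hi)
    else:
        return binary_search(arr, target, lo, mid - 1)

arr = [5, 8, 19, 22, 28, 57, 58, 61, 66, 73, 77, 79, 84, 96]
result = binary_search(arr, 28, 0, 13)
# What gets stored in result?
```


binary_search(arr, 28, 0, 13)
lo=0, hi=13, mid=6, arr[mid]=58
58 > 28, search left half
lo=0, hi=5, mid=2, arr[mid]=19
19 < 28, search right half
lo=3, hi=5, mid=4, arr[mid]=28
arr[4] == 28, found at index 4
= 4


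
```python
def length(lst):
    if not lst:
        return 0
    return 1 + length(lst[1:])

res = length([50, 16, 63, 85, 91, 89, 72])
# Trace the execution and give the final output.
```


length([50, 16, 63, 85, 91, 89, 72])
= 1 + length([16, 63, 85, 91, 89, 72])
= 1 + 1 + length([63, 85, 91, 89, 72])
= 1 + 1 + 1 + length([85, 91, 89, 72])
= 1 + 1 + 1 + 1 + length([91, 89, 72])
= 1 + 1 + 1 + 1 + 1 + length([89, 72])
= 1 + 1 + 1 + 1 + 1 + 1 + length([72])
= 1 + 1 + 1 + 1 + 1 + 1 + 1 + length([])
= 1 + 1 + 1 + 1 + 1 + 1 + 1 + 0
= 7


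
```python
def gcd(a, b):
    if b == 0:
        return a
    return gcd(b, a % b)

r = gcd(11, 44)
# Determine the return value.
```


gcd(11, 44)
= gcd(44, 11 % 44) = gcd(44, 11)
= gcd(11, 44 % 11) = gcd(11, 0)
b == 0, return a = 11


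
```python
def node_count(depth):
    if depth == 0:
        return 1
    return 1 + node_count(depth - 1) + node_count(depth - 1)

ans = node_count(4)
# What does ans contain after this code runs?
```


node_count(4)
= 1 + node_count(3) + node_count(3)
= 1 + 2 * node_count(3)
node_count(k) = 2^(k+1) - 1
node_count(0) = 1
node_count(1) = 3
node_count(2) = 7
node_count(3) = 15
node_count(4) = 31
node_count(4) = 2^5 - 1 = 31


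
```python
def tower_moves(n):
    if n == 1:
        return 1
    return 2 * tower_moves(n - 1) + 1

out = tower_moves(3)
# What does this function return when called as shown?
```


tower_moves(3)
= 2 * tower_moves(2) + 1
= 2 * (2 * tower_moves(1) + 1) + 1
Now compute bottom-up:
tower_moves(1) = 1
tower_moves(2) = 2 * 1 + 1 = 3
tower_moves(3) = 2 * 3 + 1 = 7
= 7


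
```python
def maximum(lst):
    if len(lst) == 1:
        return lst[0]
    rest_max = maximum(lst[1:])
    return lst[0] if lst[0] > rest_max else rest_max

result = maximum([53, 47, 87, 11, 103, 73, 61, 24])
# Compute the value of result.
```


maximum([53, 47, 87, 11, 103, 73, 61, 24])
= compare 53 with maximum([47, 87, 11, 103, 73, 61, 24])
= compare 47 with maximum([87, 11, 103, 73, 61, 24])
= compare 87 with maximum([11, 103, 73, 61, 24])
= compare 11 with maximum([103, 73, 61, 24])
= compare 103 with maximum([73, 61, 24])
= compare 73 with maximum([61, 24])
= compare 61 with maximum([24])
Base: maximum([24]) = 24
compare 61 with 24: max = 61
compare 73 with 61: max = 73
compare 103 with 73: max = 103
compare 11 with 103: max = 103
compare 87 with 103: max = 103
compare 47 with 103: max = 103
compare 53 with 103: max = 103
= 103


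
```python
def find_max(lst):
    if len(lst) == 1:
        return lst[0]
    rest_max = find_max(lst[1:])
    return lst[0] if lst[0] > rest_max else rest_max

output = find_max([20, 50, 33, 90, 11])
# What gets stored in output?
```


find_max([20, 50, 33, 90, 11])
= compare 20 with find_max([50, 33, 90, 11])
= compare 50 with find_max([33, 90, 11])
= compare 33 with find_max([90, 11])
= compare 90 with find_max([11])
Base: find_max([11]) = 11
compare 90 with 11: max = 90
compare 33 with 90: max = 90
compare 50 with 90: max = 90
compare 20 with 90: max = 90
= 90


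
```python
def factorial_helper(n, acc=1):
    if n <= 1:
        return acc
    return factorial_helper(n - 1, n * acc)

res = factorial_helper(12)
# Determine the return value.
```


factorial_helper(12, 1)
= factorial_helper(11, 12 * 1) = factorial_helper(11, 12)
= factorial_helper(10, 11 * 12) = factorial_helper(10, 132)
= factorial_helper(9, 10 * 132) = factorial_helper(9, 1320)
= factorial_helper(8, 9 * 1320) = factorial_helper(8, 11880)
= factorial_helper(7, 8 * 11880) = factorial_helper(7, 95040)
= factorial_helper(6, 7 * 95040) = factorial_helper(6, 665280)
= factorial_helper(5, 6 * 665280) = factorial_helper(5, 3991680)
= factorial_helper(4, 5 * 3991680) = factorial_helper(4, 19958400)
= factorial_helper(3, 4 * 19958400) = factorial_helper(3, 79833600)
= factorial_helper(2, 3 * 79833600) = factorial_helper(2, 239500800)
= factorial_helper(1, 2 * 239500800) = factorial_helper(1, 479001600)
n <= 1, return acc = 479001600


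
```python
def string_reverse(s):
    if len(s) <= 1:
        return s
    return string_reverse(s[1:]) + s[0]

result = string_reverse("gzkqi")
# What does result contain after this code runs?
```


string_reverse("gzkqi")
= string_reverse("zkqi") + "g"
= string_reverse("kqi") + "z" + "g"
= string_reverse("qi") + "k" + "z" + "g"
= string_reverse("i") + "q" + "k" + "z" + "g"
= "i" + "q" + "k" + "z" + "g"
= "iqkzg"


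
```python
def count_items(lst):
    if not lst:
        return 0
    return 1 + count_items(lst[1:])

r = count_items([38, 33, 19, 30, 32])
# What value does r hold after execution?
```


count_items([38, 33, 19, 30, 32])
= 1 + count_items([33, 19, 30, 32])
= 1 + 1 + count_items([19, 30, 32])
= 1 + 1 + 1 + count_items([30, 32])
= 1 + 1 + 1 + 1 + count_items([32])
= 1 + 1 + 1 + 1 + 1 + count_items([])
= 1 + 1 + 1 + 1 + 1 + 0
= 5


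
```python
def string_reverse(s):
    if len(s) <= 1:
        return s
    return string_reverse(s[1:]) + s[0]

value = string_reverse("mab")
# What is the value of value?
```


string_reverse("mab")
= string_reverse("ab") + "m"
= string_reverse("b") + "a" + "m"
= "b" + "a" + "m"
= "bam"


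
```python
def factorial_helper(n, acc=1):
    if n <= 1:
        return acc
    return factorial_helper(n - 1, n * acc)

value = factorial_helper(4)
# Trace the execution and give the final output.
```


factorial_helper(4, 1)
= factorial_helper(3, 4 * 1) = factorial_helper(3, 4)
= factorial_helper(2, 3 * 4) = factorial_helper(2, 12)
= factorial_helper(1, 2 * 12) = factorial_helper(1, 24)
n <= 1, return acc = 24


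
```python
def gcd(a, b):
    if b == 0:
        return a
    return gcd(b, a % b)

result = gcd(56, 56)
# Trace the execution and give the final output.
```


gcd(56, 56)
= gcd(56, 56 % 56) = gcd(56, 0)
b == 0, return a = 56


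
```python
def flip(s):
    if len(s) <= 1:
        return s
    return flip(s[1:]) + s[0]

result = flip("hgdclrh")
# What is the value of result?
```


flip("hgdclrh")
= flip("gdclrh") + "h"
= flip("dclrh") + "g" + "h"
= flip("clrh") + "d" + "g" + "h"
= flip("lrh") + "c" + "d" + "g" + "h"
= flip("rh") + "l" + "c" + "d" + "g" + "h"
= flip("h") + "r" + "l" + "c" + "d" + "g" + "h"
= "h" + "r" + "l" + "c" + "d" + "g" + "h"
= "hrlcdgh"


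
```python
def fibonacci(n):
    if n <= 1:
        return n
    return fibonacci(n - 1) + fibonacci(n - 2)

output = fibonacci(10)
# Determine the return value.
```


fibonacci(10)
= fibonacci(9) + fibonacci(8)
= (fibonacci(8) + fibonacci(7)) + fibonacci(8)
Computing bottom-up: fibonacci(0)=0, fibonacci(1)=1, fibonacci(2)=1, fibonacci(3)=2, fibonacci(4)=3, fibonacci(5)=5, fibonacci(6)=8, fibonacci(7)=13, fibonacci(8)=21, fibonacci(9)=34, fibonacci(10)=55
= 55


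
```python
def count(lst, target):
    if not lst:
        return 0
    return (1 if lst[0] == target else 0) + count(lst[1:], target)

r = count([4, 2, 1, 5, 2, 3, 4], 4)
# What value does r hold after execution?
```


count([4, 2, 1, 5, 2, 3, 4], 4)
lst[0]=4 == 4: 1 + count([2, 1, 5, 2, 3, 4], 4)
lst[0]=2 != 4: 0 + count([1, 5, 2, 3, 4], 4)
lst[0]=1 != 4: 0 + count([5, 2, 3, 4], 4)
lst[0]=5 != 4: 0 + count([2, 3, 4], 4)
lst[0]=2 != 4: 0 + count([3, 4], 4)
lst[0]=3 != 4: 0 + count([4], 4)
lst[0]=4 == 4: 1 + count([], 4)
= 2


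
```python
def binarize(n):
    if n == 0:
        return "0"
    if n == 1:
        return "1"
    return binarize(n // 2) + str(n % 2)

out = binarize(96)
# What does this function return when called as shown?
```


binarize(96)
= binarize(48) + "0"
= binarize(24) + "0" + "0"
= binarize(12) + "0" + "0" + "0"
= binarize(6) + "0" + "0" + "0" + "0"
= binarize(3) + "0" + "0" + "0" + "0" + "0"
= binarize(1) + "1" + "0" + "0" + "0" + "0" + "0"
= "1" + "1" + "0" + "0" + "0" + "0" + "0"
= "1100000"


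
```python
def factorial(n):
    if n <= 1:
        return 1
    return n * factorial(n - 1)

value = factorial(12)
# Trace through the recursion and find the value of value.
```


factorial(12)
= 12 * factorial(11)
= 12 * 11 * factorial(10)
= 12 * 11 * 10 * factorial(9)
= 12 * 11 * 10 * 9 * factorial(8)
= 12 * 11 * 10 * 9 * 8 * factorial(7)
= 12 * 11 * 10 * 9 * 8 * 7 * factorial(6)
= 12 * 11 * 10 * 9 * 8 * 7 * 6 * factorial(5)
= 12 * 11 * 10 * 9 * 8 * 7 * 6 * 5 * factorial(4)
= 12 * 11 * 10 * 9 * 8 * 7 * 6 * 5 * 4 * factorial(3)
= 12 * 11 * 10 * 9 * 8 * 7 * 6 * 5 * 4 * 3 * factorial(2)
= 12 * 11 * 10 * 9 * 8 * 7 * 6 * 5 * 4 * 3 * 2 * factorial(1)
= 12 * 11 * 10 * 9 * 8 * 7 * 6 * 5 * 4 * 3 * 2 * 1
= 479001600


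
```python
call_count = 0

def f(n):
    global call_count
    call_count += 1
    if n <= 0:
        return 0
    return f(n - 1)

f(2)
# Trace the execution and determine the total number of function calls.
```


f(2) calls f(1) calls ... calls f(0)
Total calls: 2 + 1 (for base case) = 3


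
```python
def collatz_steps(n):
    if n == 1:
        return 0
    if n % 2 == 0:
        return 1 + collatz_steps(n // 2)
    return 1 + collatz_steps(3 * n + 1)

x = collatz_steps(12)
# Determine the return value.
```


collatz_steps(12)
12 is even -> collatz_steps(6)
6 is even -> collatz_steps(3)
3 is odd -> 3*3+1 = 10 -> collatz_steps(10)
10 is even -> collatz_steps(5)
5 is odd -> 3*5+1 = 16 -> collatz_steps(16)
16 is even -> collatz_steps(8)
8 is even -> collatz_steps(4)
4 is even -> collatz_steps(2)
2 is even -> collatz_steps(1)
Reached 1 after 9 steps
= 9


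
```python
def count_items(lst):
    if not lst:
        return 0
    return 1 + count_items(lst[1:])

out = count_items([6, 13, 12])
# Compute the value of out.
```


count_items([6, 13, 12])
= 1 + count_items([13, 12])
= 1 + 1 + count_items([12])
= 1 + 1 + 1 + count_items([])
= 1 + 1 + 1 + 0
= 3


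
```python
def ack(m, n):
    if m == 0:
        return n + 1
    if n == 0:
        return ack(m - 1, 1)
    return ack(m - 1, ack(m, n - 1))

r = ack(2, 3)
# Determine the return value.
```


ack(2, 3)
= ack(1, ack(2, 2))
First compute ack(2, 2) = 7
= ack(1, 7)
= 9


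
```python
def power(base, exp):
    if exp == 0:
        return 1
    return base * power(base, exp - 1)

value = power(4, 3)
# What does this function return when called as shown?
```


power(4, 3)
= 4 * power(4, 2)
= 4 * 4 * power(4, 1)
= 4 * 4 * 4 * power(4, 0)
= 4 * 4 * 4 * 1
= 64


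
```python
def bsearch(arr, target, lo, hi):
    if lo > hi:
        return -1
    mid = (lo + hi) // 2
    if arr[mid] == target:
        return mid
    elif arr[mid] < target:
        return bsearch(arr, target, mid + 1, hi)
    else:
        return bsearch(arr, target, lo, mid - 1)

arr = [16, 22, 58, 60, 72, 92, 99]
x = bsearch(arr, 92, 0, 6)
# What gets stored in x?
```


bsearch(arr, 92, 0, 6)
lo=0, hi=6, mid=3, arr[mid]=60
60 < 92, search right half
lo=4, hi=6, mid=5, arr[mid]=92
arr[5] == 92, found at index 5
= 5


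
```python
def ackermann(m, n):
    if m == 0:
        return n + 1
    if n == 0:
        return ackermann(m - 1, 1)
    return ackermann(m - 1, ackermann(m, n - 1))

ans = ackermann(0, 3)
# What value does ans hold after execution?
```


ackermann(0, 3)
m == 0: return 3 + 1 = 4
= 4


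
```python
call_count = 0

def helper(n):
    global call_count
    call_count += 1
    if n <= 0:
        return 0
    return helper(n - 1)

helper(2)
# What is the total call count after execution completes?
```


helper(2) calls helper(1) calls ... calls helper(0)
Total calls: 2 + 1 (for base case) = 3


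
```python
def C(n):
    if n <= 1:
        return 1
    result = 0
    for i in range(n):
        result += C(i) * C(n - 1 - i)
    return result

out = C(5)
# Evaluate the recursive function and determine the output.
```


C(5)
= sum of C(i) * C(5-1-i) for i in 0..4
First compute sub-values bottom-up:
  C(0) = 1, C(1) = 1
  C(2) = 1*1 + 1*1 = 2
  C(3) = 1*2 + 1*1 + 2*1 = 5
  C(4) = 1*5 + 1*2 + 2*1 + 5*1 = 14
Now C(5):
  C(0)*C(4) = 1*14 = 14
  C(1)*C(3) = 1*5 = 5
  C(2)*C(2) = 2*2 = 4
  C(3)*C(1) = 5*1 = 5
  C(4)*C(0) = 14*1 = 14
= 14 + 5 + 4 + 5 + 14
= 42


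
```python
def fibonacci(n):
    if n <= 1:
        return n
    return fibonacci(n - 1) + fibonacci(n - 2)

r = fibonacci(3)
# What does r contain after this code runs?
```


fibonacci(3)
= fibonacci(2) + fibonacci(1)
Computing bottom-up: fibonacci(0)=0, fibonacci(1)=1, fibonacci(2)=1, fibonacci(3)=2
= 2


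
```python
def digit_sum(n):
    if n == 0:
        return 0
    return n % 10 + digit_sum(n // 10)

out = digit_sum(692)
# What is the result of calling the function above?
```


digit_sum(692)
= 2 + digit_sum(69)
= 2 + 9 + digit_sum(6)
= 2 + 9 + 6 + digit_sum(0)
= 2 + 9 + 6 + 0
= 17


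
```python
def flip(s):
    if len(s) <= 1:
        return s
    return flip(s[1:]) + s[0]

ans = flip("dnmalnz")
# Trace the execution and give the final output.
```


flip("dnmalnz")
= flip("nmalnz") + "d"
= flip("malnz") + "n" + "d"
= flip("alnz") + "m" + "n" + "d"
= flip("lnz") + "a" + "m" + "n" + "d"
= flip("nz") + "l" + "a" + "m" + "n" + "d"
= flip("z") + "n" + "l" + "a" + "m" + "n" + "d"
= "z" + "n" + "l" + "a" + "m" + "n" + "d"
= "znlamnd"


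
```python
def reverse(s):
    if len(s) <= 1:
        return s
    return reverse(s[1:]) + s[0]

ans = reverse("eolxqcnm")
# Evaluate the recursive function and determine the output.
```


reverse("eolxqcnm")
= reverse("olxqcnm") + "e"
= reverse("lxqcnm") + "o" + "e"
= reverse("xqcnm") + "l" + "o" + "e"
= reverse("qcnm") + "x" + "l" + "o" + "e"
= reverse("cnm") + "q" + "x" + "l" + "o" + "e"
= reverse("nm") + "c" + "q" + "x" + "l" + "o" + "e"
= reverse("m") + "n" + "c" + "q" + "x" + "l" + "o" + "e"
= "m" + "n" + "c" + "q" + "x" + "l" + "o" + "e"
= "mncqxloe"


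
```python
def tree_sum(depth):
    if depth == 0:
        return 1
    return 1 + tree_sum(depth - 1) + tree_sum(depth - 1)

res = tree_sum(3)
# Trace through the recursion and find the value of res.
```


tree_sum(3)
= 1 + tree_sum(2) + tree_sum(2)
= 1 + 2 * tree_sum(2)
tree_sum(k) = 2^(k+1) - 1
tree_sum(0) = 1
tree_sum(1) = 3
tree_sum(2) = 7
tree_sum(3) = 15
tree_sum(3) = 2^4 - 1 = 15


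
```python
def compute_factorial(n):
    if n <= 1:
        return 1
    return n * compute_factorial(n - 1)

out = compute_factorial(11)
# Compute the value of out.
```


compute_factorial(11)
= 11 * compute_factorial(10)
= 11 * 10 * compute_factorial(9)
= 11 * 10 * 9 * compute_factorial(8)
= 11 * 10 * 9 * 8 * compute_factorial(7)
= 11 * 10 * 9 * 8 * 7 * compute_factorial(6)
= 11 * 10 * 9 * 8 * 7 * 6 * compute_factorial(5)
= 11 * 10 * 9 * 8 * 7 * 6 * 5 * compute_factorial(4)
= 11 * 10 * 9 * 8 * 7 * 6 * 5 * 4 * compute_factorial(3)
= 11 * 10 * 9 * 8 * 7 * 6 * 5 * 4 * 3 * compute_factorial(2)
= 11 * 10 * 9 * 8 * 7 * 6 * 5 * 4 * 3 * 2 * compute_factorial(1)
= 11 * 10 * 9 * 8 * 7 * 6 * 5 * 4 * 3 * 2 * 1
= 39916800


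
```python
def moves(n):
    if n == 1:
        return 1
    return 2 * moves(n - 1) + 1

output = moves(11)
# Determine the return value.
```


moves(11)
= 2 * moves(10) + 1
= 2 * (2 * moves(9) + 1) + 1
= 2 * (2 * (2 * moves(8) + 1) + 1) + 1
= 2 * (2 * (2 * (2 * moves(7) + 1) + 1) + 1) + 1
= 2 * (2 * (2 * (2 * (2 * moves(6) + 1) + 1) + 1) + 1) + 1
= 2 * (2 * (2 * (2 * (2 * (2 * moves(5) + 1) + 1) + 1) + 1) + 1) + 1
= 2 * (2 * (2 * (2 * (2 * (2 * (2 * moves(4) + 1) + 1) + 1) + 1) + 1) + 1) + 1
= 2 * (2 * (2 * (2 * (2 * (2 * (2 * (2 * moves(3) + 1) + 1) + 1) + 1) + 1) + 1) + 1) + 1
= 2 * (2 * (2 * (2 * (2 * (2 * (2 * (2 * (2 * moves(2) + 1) + 1) + 1) + 1) + 1) + 1) + 1) + 1) + 1
= 2 * (2 * (2 * (2 * (2 * (2 * (2 * (2 * (2 * (2 * moves(1) + 1) + 1) + 1) + 1) + 1) + 1) + 1) + 1) + 1) + 1
Now compute bottom-up:
moves(1) = 1
moves(2) = 2 * 1 + 1 = 3
moves(3) = 2 * 3 + 1 = 7
moves(4) = 2 * 7 + 1 = 15
moves(5) = 2 * 15 + 1 = 31
moves(6) = 2 * 31 + 1 = 63
moves(7) = 2 * 63 + 1 = 127
moves(8) = 2 * 127 + 1 = 255
moves(9) = 2 * 255 + 1 = 511
moves(10) = 2 * 511 + 1 = 1023
moves(11) = 2 * 1023 + 1 = 2047
= 2047


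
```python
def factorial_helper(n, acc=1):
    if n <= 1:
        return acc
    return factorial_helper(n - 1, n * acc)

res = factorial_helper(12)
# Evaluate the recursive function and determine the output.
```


factorial_helper(12, 1)
= factorial_helper(11, 12 * 1) = factorial_helper(11, 12)
= factorial_helper(10, 11 * 12) = factorial_helper(10, 132)
= factorial_helper(9, 10 * 132) = factorial_helper(9, 1320)
= factorial_helper(8, 9 * 1320) = factorial_helper(8, 11880)
= factorial_helper(7, 8 * 11880) = factorial_helper(7, 95040)
= factorial_helper(6, 7 * 95040) = factorial_helper(6, 665280)
= factorial_helper(5, 6 * 665280) = factorial_helper(5, 3991680)
= factorial_helper(4, 5 * 3991680) = factorial_helper(4, 19958400)
= factorial_helper(3, 4 * 19958400) = factorial_helper(3, 79833600)
= factorial_helper(2, 3 * 79833600) = factorial_helper(2, 239500800)
= factorial_helper(1, 2 * 239500800) = factorial_helper(1, 479001600)
n <= 1, return acc = 479001600


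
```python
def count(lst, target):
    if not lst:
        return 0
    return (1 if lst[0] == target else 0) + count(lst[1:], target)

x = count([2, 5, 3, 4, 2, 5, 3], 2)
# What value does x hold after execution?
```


count([2, 5, 3, 4, 2, 5, 3], 2)
lst[0]=2 == 2: 1 + count([5, 3, 4, 2, 5, 3], 2)
lst[0]=5 != 2: 0 + count([3, 4, 2, 5, 3], 2)
lst[0]=3 != 2: 0 + count([4, 2, 5, 3], 2)
lst[0]=4 != 2: 0 + count([2, 5, 3], 2)
lst[0]=2 == 2: 1 + count([5, 3], 2)
lst[0]=5 != 2: 0 + count([3], 2)
lst[0]=3 != 2: 0 + count([], 2)
= 2


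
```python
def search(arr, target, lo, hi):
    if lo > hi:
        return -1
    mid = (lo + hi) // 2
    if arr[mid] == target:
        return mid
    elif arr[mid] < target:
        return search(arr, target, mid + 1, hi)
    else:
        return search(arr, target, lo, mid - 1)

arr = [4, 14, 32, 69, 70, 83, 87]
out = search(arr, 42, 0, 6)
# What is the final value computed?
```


search(arr, 42, 0, 6)
lo=0, hi=6, mid=3, arr[mid]=69
69 > 42, search left half
lo=0, hi=2, mid=1, arr[mid]=14
14 < 42, search right half
lo=2, hi=2, mid=2, arr[mid]=32
32 < 42, search right half
lo > hi, target not found, return -1
= -1


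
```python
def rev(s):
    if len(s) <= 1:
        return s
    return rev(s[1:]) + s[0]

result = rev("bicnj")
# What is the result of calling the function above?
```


rev("bicnj")
= rev("icnj") + "b"
= rev("cnj") + "i" + "b"
= rev("nj") + "c" + "i" + "b"
= rev("j") + "n" + "c" + "i" + "b"
= "j" + "n" + "c" + "i" + "b"
= "jncib"


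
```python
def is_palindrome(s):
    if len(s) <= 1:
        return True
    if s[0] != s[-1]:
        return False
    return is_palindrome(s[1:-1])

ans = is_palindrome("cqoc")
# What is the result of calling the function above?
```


is_palindrome("cqoc")
"cqoc": s[0]='c' == s[-1]='c' -> is_palindrome("qo")
"qo": s[0]='q' != s[-1]='o' -> False
= False


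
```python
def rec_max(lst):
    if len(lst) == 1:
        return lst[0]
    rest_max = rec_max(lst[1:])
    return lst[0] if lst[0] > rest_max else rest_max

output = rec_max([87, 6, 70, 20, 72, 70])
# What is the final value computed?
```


rec_max([87, 6, 70, 20, 72, 70])
= compare 87 with rec_max([6, 70, 20, 72, 70])
= compare 6 with rec_max([70, 20, 72, 70])
= compare 70 with rec_max([20, 72, 70])
= compare 20 with rec_max([72, 70])
= compare 72 with rec_max([70])
Base: rec_max([70]) = 70
compare 72 with 70: max = 72
compare 20 with 72: max = 72
compare 70 with 72: max = 72
compare 6 with 72: max = 72
compare 87 with 72: max = 87
= 87


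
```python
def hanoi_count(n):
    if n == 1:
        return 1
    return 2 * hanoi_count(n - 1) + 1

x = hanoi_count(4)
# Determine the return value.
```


hanoi_count(4)
= 2 * hanoi_count(3) + 1
= 2 * (2 * hanoi_count(2) + 1) + 1
= 2 * (2 * (2 * hanoi_count(1) + 1) + 1) + 1
Now compute bottom-up:
hanoi_count(1) = 1
hanoi_count(2) = 2 * 1 + 1 = 3
hanoi_count(3) = 2 * 3 + 1 = 7
hanoi_count(4) = 2 * 7 + 1 = 15
= 15


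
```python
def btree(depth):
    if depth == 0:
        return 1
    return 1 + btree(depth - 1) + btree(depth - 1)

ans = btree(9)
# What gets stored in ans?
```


btree(9)
= 1 + btree(8) + btree(8)
= 1 + 2 * btree(8)
btree(k) = 2^(k+1) - 1
btree(0) = 1
btree(1) = 3
btree(2) = 7
btree(3) = 15
btree(4) = 31
btree(9) = 2^10 - 1 = 1023


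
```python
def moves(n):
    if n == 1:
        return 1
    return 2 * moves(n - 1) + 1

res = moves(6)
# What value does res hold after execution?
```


moves(6)
= 2 * moves(5) + 1
= 2 * (2 * moves(4) + 1) + 1
= 2 * (2 * (2 * moves(3) + 1) + 1) + 1
= 2 * (2 * (2 * (2 * moves(2) + 1) + 1) + 1) + 1
= 2 * (2 * (2 * (2 * (2 * moves(1) + 1) + 1) + 1) + 1) + 1
Now compute bottom-up:
moves(1) = 1
moves(2) = 2 * 1 + 1 = 3
moves(3) = 2 * 3 + 1 = 7
moves(4) = 2 * 7 + 1 = 15
moves(5) = 2 * 15 + 1 = 31
moves(6) = 2 * 31 + 1 = 63
= 63


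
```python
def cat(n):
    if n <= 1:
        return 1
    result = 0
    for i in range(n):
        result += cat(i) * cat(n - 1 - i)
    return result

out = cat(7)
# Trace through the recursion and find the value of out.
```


cat(7)
= sum of cat(i) * cat(7-1-i) for i in 0..6
First compute sub-values bottom-up:
  cat(0) = 1, cat(1) = 1
  cat(2) = 1*1 + 1*1 = 2
  cat(3) = 1*2 + 1*1 + 2*1 = 5
  cat(4) = 1*5 + 1*2 + 2*1 + 5*1 = 14
  cat(5) = 1*14 + 1*5 + 2*2 + 5*1 + 14*1 = 42
  cat(6) = 1*42 + 1*14 + 2*5 + 5*2 + 14*1 + 42*1 = 132
Now cat(7):
  cat(0)*cat(6) = 1*132 = 132
  cat(1)*cat(5) = 1*42 = 42
  cat(2)*cat(4) = 2*14 = 28
  cat(3)*cat(3) = 5*5 = 25
  cat(4)*cat(2) = 14*2 = 28
  cat(5)*cat(1) = 42*1 = 42
  cat(6)*cat(0) = 132*1 = 132
= 132 + 42 + 28 + 25 + 28 + 42 + 132
= 429


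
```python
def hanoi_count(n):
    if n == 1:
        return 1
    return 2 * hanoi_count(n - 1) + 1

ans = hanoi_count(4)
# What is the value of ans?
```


hanoi_count(4)
= 2 * hanoi_count(3) + 1
= 2 * (2 * hanoi_count(2) + 1) + 1
= 2 * (2 * (2 * hanoi_count(1) + 1) + 1) + 1
Now compute bottom-up:
hanoi_count(1) = 1
hanoi_count(2) = 2 * 1 + 1 = 3
hanoi_count(3) = 2 * 3 + 1 = 7
hanoi_count(4) = 2 * 7 + 1 = 15
= 15


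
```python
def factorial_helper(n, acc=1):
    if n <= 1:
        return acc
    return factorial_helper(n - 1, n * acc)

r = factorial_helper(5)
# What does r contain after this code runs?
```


factorial_helper(5, 1)
= factorial_helper(4, 5 * 1) = factorial_helper(4, 5)
= factorial_helper(3, 4 * 5) = factorial_helper(3, 20)
= factorial_helper(2, 3 * 20) = factorial_helper(2, 60)
= factorial_helper(1, 2 * 60) = factorial_helper(1, 120)
n <= 1, return acc = 120


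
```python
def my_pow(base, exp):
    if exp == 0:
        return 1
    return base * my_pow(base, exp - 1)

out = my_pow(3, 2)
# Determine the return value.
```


my_pow(3, 2)
= 3 * my_pow(3, 1)
= 3 * 3 * my_pow(3, 0)
= 3 * 3 * 1
= 9


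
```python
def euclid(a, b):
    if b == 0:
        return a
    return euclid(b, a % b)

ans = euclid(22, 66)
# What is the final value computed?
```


euclid(22, 66)
= euclid(66, 22 % 66) = euclid(66, 22)
= euclid(22, 66 % 22) = euclid(22, 0)
b == 0, return a = 22


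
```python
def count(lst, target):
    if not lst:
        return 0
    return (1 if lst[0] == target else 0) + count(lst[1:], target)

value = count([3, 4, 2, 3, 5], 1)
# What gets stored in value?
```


count([3, 4, 2, 3, 5], 1)
lst[0]=3 != 1: 0 + count([4, 2, 3, 5], 1)
lst[0]=4 != 1: 0 + count([2, 3, 5], 1)
lst[0]=2 != 1: 0 + count([3, 5], 1)
lst[0]=3 != 1: 0 + count([5], 1)
lst[0]=5 != 1: 0 + count([], 1)
= 0


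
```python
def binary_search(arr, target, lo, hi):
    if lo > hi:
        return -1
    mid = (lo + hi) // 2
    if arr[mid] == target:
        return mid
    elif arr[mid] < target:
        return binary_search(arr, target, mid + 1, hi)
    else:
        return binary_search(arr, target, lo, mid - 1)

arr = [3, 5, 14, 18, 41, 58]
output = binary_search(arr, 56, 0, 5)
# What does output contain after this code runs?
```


binary_search(arr, 56, 0, 5)
lo=0, hi=5, mid=2, arr[mid]=14
14 < 56, search right half
lo=3, hi=5, mid=4, arr[mid]=41
41 < 56, search right half
lo=5, hi=5, mid=5, arr[mid]=58
58 > 56, search left half
lo > hi, target not found, return -1
= -1


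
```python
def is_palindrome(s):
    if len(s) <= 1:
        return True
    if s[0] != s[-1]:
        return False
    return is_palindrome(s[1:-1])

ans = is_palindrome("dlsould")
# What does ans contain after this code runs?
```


is_palindrome("dlsould")
"dlsould": s[0]='d' == s[-1]='d' -> is_palindrome("lsoul")
"lsoul": s[0]='l' == s[-1]='l' -> is_palindrome("sou")
"sou": s[0]='s' != s[-1]='u' -> False
= False


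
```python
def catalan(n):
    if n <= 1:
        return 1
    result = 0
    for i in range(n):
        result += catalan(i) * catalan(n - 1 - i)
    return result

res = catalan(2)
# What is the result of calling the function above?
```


catalan(2)
= sum of catalan(i) * catalan(2-1-i) for i in 0..1
  catalan(0)*catalan(1) = 1*1 = 1
  catalan(1)*catalan(0) = 1*1 = 1
= 1 + 1
= 2


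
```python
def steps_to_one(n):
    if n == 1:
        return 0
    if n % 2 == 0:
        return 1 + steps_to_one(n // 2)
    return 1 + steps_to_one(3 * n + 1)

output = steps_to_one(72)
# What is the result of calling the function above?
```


steps_to_one(72)
72 is even -> steps_to_one(36)
36 is even -> steps_to_one(18)
18 is even -> steps_to_one(9)
9 is odd -> 3*9+1 = 28 -> steps_to_one(28)
28 is even -> steps_to_one(14)
14 is even -> steps_to_one(7)
7 is odd -> 3*7+1 = 22 -> steps_to_one(22)
22 is even -> steps_to_one(11)
11 is odd -> 3*11+1 = 34 -> steps_to_one(34)
34 is even -> steps_to_one(17)
17 is odd -> 3*17+1 = 52 -> steps_to_one(52)
52 is even -> steps_to_one(26)
26 is even -> steps_to_one(13)
13 is odd -> 3*13+1 = 40 -> steps_to_one(40)
40 is even -> steps_to_one(20)
20 is even -> steps_to_one(10)
10 is even -> steps_to_one(5)
5 is odd -> 3*5+1 = 16 -> steps_to_one(16)
16 is even -> steps_to_one(8)
8 is even -> steps_to_one(4)
4 is even -> steps_to_one(2)
2 is even -> steps_to_one(1)
Reached 1 after 22 steps
= 22


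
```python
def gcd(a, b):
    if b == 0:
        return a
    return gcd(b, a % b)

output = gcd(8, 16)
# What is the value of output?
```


gcd(8, 16)
= gcd(16, 8 % 16) = gcd(16, 8)
= gcd(8, 16 % 8) = gcd(8, 0)
b == 0, return a = 8


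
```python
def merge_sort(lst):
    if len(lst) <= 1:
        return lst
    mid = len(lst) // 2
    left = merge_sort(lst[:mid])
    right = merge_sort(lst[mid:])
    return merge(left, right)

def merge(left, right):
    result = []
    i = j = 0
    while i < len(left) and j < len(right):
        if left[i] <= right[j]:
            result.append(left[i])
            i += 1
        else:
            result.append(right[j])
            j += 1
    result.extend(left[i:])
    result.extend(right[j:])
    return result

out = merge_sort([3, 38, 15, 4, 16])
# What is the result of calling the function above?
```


merge_sort([3, 38, 15, 4, 16])
Split into [3, 38] and [15, 4, 16]
Left sorted: [3, 38]
Right sorted: [4, 15, 16]
Merge [3, 38] and [4, 15, 16]
= [3, 4, 15, 16, 38]


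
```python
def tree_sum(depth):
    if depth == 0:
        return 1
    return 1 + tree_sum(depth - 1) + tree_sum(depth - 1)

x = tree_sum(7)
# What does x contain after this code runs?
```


tree_sum(7)
= 1 + tree_sum(6) + tree_sum(6)
= 1 + 2 * tree_sum(6)
tree_sum(k) = 2^(k+1) - 1
tree_sum(0) = 1
tree_sum(1) = 3
tree_sum(2) = 7
tree_sum(3) = 15
tree_sum(4) = 31
tree_sum(7) = 2^8 - 1 = 255


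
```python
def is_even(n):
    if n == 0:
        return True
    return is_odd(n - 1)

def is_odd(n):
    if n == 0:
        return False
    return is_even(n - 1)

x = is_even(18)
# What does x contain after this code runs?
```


is_even(18)
= is_odd(17)
= is_even(16)
= is_odd(15)
= is_even(14)
= is_odd(13)
= is_even(12)
= is_odd(11)
= is_even(10)
= is_odd(9)
= is_even(8)
= is_odd(7)
= is_even(6)
= is_odd(5)
= is_even(4)
= is_odd(3)
= is_even(2)
= is_odd(1)
= is_even(0)
n == 0: return True
= True


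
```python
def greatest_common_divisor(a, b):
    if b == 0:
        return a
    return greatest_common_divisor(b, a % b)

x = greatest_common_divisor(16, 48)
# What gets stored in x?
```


greatest_common_divisor(16, 48)
= greatest_common_divisor(48, 16 % 48) = greatest_common_divisor(48, 16)
= greatest_common_divisor(16, 48 % 16) = greatest_common_divisor(16, 0)
b == 0, return a = 16


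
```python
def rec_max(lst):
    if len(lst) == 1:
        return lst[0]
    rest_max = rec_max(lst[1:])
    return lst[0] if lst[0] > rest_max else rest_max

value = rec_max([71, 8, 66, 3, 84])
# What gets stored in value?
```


rec_max([71, 8, 66, 3, 84])
= compare 71 with rec_max([8, 66, 3, 84])
= compare 8 with rec_max([66, 3, 84])
= compare 66 with rec_max([3, 84])
= compare 3 with rec_max([84])
Base: rec_max([84]) = 84
compare 3 with 84: max = 84
compare 66 with 84: max = 84
compare 8 with 84: max = 84
compare 71 with 84: max = 84
= 84


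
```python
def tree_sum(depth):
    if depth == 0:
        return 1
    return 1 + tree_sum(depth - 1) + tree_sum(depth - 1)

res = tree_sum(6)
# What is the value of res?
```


tree_sum(6)
= 1 + tree_sum(5) + tree_sum(5)
= 1 + 2 * tree_sum(5)
tree_sum(k) = 2^(k+1) - 1
tree_sum(0) = 1
tree_sum(1) = 3
tree_sum(2) = 7
tree_sum(3) = 15
tree_sum(4) = 31
tree_sum(6) = 2^7 - 1 = 127


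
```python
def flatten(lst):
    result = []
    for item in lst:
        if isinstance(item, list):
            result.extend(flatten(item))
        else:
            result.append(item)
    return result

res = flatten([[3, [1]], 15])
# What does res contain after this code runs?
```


flatten([[3, [1]], 15])
Processing each element:
  [3, [1]] is a list -> flatten recursively -> [3, 1]
  15 is not a list -> append 15
= [3, 1, 15]


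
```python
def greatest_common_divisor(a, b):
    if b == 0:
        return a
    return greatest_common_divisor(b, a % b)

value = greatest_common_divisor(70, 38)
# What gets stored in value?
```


greatest_common_divisor(70, 38)
= greatest_common_divisor(38, 70 % 38) = greatest_common_divisor(38, 32)
= greatest_common_divisor(32, 38 % 32) = greatest_common_divisor(32, 6)
= greatest_common_divisor(6, 32 % 6) = greatest_common_divisor(6, 2)
= greatest_common_divisor(2, 6 % 2) = greatest_common_divisor(2, 0)
b == 0, return a = 2


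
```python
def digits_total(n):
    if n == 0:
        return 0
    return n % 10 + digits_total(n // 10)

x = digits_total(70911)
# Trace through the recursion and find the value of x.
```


digits_total(70911)
= 1 + digits_total(7091)
= 1 + 1 + digits_total(709)
= 1 + 1 + 9 + digits_total(70)
= 1 + 1 + 9 + 0 + digits_total(7)
= 1 + 1 + 9 + 0 + 7 + digits_total(0)
= 1 + 1 + 9 + 0 + 7 + 0
= 18


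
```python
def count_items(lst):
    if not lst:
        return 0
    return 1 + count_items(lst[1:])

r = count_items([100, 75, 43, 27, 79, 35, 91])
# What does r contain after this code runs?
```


count_items([100, 75, 43, 27, 79, 35, 91])
= 1 + count_items([75, 43, 27, 79, 35, 91])
= 1 + 1 + count_items([43, 27, 79, 35, 91])
= 1 + 1 + 1 + count_items([27, 79, 35, 91])
= 1 + 1 + 1 + 1 + count_items([79, 35, 91])
= 1 + 1 + 1 + 1 + 1 + count_items([35, 91])
= 1 + 1 + 1 + 1 + 1 + 1 + count_items([91])
= 1 + 1 + 1 + 1 + 1 + 1 + 1 + count_items([])
= 1 + 1 + 1 + 1 + 1 + 1 + 1 + 0
= 7


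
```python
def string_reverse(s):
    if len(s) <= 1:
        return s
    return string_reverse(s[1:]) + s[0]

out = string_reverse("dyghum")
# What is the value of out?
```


string_reverse("dyghum")
= string_reverse("yghum") + "d"
= string_reverse("ghum") + "y" + "d"
= string_reverse("hum") + "g" + "y" + "d"
= string_reverse("um") + "h" + "g" + "y" + "d"
= string_reverse("m") + "u" + "h" + "g" + "y" + "d"
= "m" + "u" + "h" + "g" + "y" + "d"
= "muhgyd"


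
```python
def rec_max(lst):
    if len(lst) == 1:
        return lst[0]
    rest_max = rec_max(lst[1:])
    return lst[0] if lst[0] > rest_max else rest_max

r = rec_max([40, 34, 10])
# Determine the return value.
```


rec_max([40, 34, 10])
= compare 40 with rec_max([34, 10])
= compare 34 with rec_max([10])
Base: rec_max([10]) = 10
compare 34 with 10: max = 34
compare 40 with 34: max = 40
= 40


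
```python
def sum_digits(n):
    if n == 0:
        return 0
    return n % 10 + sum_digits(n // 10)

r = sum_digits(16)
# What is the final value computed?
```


sum_digits(16)
= 6 + sum_digits(1)
= 6 + 1 + sum_digits(0)
= 6 + 1 + 0
= 7


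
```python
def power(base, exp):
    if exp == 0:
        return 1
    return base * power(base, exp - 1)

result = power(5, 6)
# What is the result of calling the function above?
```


power(5, 6)
= 5 * power(5, 5)
= 5 * 5 * power(5, 4)
= 5 * 5 * 5 * power(5, 3)
= 5 * 5 * 5 * 5 * power(5, 2)
= 5 * 5 * 5 * 5 * 5 * power(5, 1)
= 5 * 5 * 5 * 5 * 5 * 5 * power(5, 0)
= 5 * 5 * 5 * 5 * 5 * 5 * 1
= 15625


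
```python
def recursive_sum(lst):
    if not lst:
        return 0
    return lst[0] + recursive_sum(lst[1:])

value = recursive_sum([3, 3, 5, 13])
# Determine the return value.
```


recursive_sum([3, 3, 5, 13])
= 3 + recursive_sum([3, 5, 13])
= 3 + 3 + recursive_sum([5, 13])
= 3 + 3 + 5 + recursive_sum([13])
= 3 + 3 + 5 + 13 + recursive_sum([])
= 3 + 3 + 5 + 13 + 0
= 24


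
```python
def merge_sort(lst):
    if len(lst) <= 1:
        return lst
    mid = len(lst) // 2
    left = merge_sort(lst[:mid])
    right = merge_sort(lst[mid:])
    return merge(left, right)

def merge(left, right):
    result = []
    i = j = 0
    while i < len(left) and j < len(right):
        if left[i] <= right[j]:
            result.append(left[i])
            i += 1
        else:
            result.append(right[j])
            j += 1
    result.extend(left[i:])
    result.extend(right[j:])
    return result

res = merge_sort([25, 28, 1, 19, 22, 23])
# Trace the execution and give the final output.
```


merge_sort([25, 28, 1, 19, 22, 23])
Split into [25, 28, 1] and [19, 22, 23]
Left sorted: [1, 25, 28]
Right sorted: [19, 22, 23]
Merge [1, 25, 28] and [19, 22, 23]
= [1, 19, 22, 23, 25, 28]


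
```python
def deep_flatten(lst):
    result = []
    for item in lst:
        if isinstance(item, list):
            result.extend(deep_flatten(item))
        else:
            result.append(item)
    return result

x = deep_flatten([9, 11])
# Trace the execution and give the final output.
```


deep_flatten([9, 11])
Processing each element:
  9 is not a list -> append 9
  11 is not a list -> append 11
= [9, 11]
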